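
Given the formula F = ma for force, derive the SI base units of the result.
Units of each symbol in F = ma:
  m (mass): kg
  a (acceleration): m/s²

Multiplying the contributions: [kg] · [m/s²]
Adding exponents of each base unit: kg: 1, m: 1, s: -2
SI base units of force: kg·m/s²

Answer: kg·m/s²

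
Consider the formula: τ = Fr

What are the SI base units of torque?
Units of each symbol in τ = Fr:
  F (force): kg·m/s²
  r (lever arm): m

Multiplying the contributions: [kg·m/s²] · [m]
Adding exponents of each base unit: kg: 1, m: 2, s: -2
SI base units of torque: kg·m²/s²

Answer: kg·m²/s²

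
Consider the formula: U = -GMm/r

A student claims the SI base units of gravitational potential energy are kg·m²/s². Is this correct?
Units of each symbol in U = -GMm/r:
  G (gravitational constant): m³/(kg·s²)
  M (mass): kg
  m (mass): kg
  r (distance): m  → in the denominator, contributes 1/m
  The minus sign does not affect the units.

Multiplying the contributions: [m³/(kg·s²)] · [kg] · [kg] · [1/m]
Adding exponents of each base unit: kg: 1, m: 2, s: -2
SI base units of gravitational potential energy: kg·m²/s²

The claimed units kg·m²/s² match the derived units, so the claim is correct.

Answer: Yes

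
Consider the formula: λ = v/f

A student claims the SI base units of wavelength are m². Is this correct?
Units of each symbol in λ = v/f:
  v (wave speed): m/s
  f (frequency): 1/s  → in the denominator, contributes s

Multiplying the contributions: [m/s] · [s]
Adding exponents of each base unit: m: 1
SI base units of wavelength: m

The claimed units m² (exponents m: 2) do not match the derived units m (exponents m: 1), so the claim is incorrect.

Answer: No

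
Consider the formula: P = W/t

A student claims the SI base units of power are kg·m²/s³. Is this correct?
Units of each symbol in P = W/t:
  W (work): kg·m²/s²
  t (time): s  → in the denominator, contributes 1/s

Multiplying the contributions: [kg·m²/s²] · [1/s]
Adding exponents of each base unit: kg: 1, m: 2, s: -3
SI base units of power: kg·m²/s³

The claimed units kg·m²/s³ match the derived units, so the claim is correct.

Answer: Yes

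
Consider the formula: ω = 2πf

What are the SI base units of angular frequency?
Units of each symbol in ω = 2πf:
  f (frequency): 1/s
  The factor 2π is dimensionless.

Multiplying the contributions: [1/s]
Adding exponents of each base unit: s: -1
SI base units of angular frequency: 1/s

Answer: 1/s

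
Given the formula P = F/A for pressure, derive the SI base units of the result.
Units of each symbol in P = F/A:
  F (force): kg·m/s²
  A (area): m²  → in the denominator, contributes 1/m²

Multiplying the contributions: [kg·m/s²] · [1/m²]
Adding exponents of each base unit: kg: 1, m: -1, s: -2
SI base units of pressure: kg/(m·s²)

Answer: kg/(m·s²)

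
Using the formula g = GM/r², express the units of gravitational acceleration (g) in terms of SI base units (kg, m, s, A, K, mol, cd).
Units of each symbol in g = GM/r²:
  G (gravitational constant): m³/(kg·s²)
  M (mass): kg
  r (distance): m  → to the power 2 in the denominator, contributes 1/m²

Multiplying the contributions: [m³/(kg·s²)] · [kg] · [1/m²]
Adding exponents of each base unit: m: 1, s: -2
SI base units of gravitational acceleration: m/s²

Answer: m/s²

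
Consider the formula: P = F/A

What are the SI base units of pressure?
Units of each symbol in P = F/A:
  F (force): kg·m/s²
  A (area): m²  → in the denominator, contributes 1/m²

Multiplying the contributions: [kg·m/s²] · [1/m²]
Adding exponents of each base unit: kg: 1, m: -1, s: -2
SI base units of pressure: kg/(m·s²)

Answer: kg/(m·s²)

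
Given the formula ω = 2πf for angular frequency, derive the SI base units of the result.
Units of each symbol in ω = 2πf:
  f (frequency): 1/s
  The factor 2π is dimensionless.

Multiplying the contributions: [1/s]
Adding exponents of each base unit: s: -1
SI base units of angular frequency: 1/s

Answer: 1/s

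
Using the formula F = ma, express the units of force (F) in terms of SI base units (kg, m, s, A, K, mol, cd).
Units of each symbol in F = ma:
  m (mass): kg
  a (acceleration): m/s²

Multiplying the contributions: [kg] · [m/s²]
Adding exponents of each base unit: kg: 1, m: 1, s: -2
SI base units of force: kg·m/s²

Answer: kg·m/s²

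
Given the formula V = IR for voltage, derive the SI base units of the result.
Units of each symbol in V = IR:
  I (current): A
  R (resistance, in ohms): kg·m²/(s³·A²)

Multiplying the contributions: [A] · [kg·m²/(s³·A²)]
Adding exponents of each base unit: kg: 1, m: 2, s: -3, A: -1
SI base units of voltage: kg·m²/(s³·A)

Answer: kg·m²/(s³·A)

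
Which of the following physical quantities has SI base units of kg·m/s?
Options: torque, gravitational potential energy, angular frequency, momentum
Checking the SI base units of each option:
  torque (τ = Fr): kg·m²/s²  ✗
  gravitational potential energy (U = -GMm/r): kg·m²/s²  ✗
  angular frequency (ω = 2πf): 1/s  ✗
  momentum (p = mv): kg·m/s  ✓ matches

Only momentum has units kg·m/s.

Answer: momentum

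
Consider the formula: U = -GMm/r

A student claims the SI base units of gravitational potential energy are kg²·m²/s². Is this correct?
Units of each symbol in U = -GMm/r:
  G (gravitational constant): m³/(kg·s²)
  M (mass): kg
  m (mass): kg
  r (distance): m  → in the denominator, contributes 1/m
  The minus sign does not affect the units.

Multiplying the contributions: [m³/(kg·s²)] · [kg] · [kg] · [1/m]
Adding exponents of each base unit: kg: 1, m: 2, s: -2
SI base units of gravitational potential energy: kg·m²/s²

The claimed units kg²·m²/s² (exponents kg: 2, m: 2, s: -2) do not match the derived units kg·m²/s² (exponents kg: 1, m: 2, s: -2), so the claim is incorrect.

Answer: No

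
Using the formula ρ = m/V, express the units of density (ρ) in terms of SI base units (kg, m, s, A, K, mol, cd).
Units of each symbol in ρ = m/V:
  m (mass): kg
  V (volume): m³  → in the denominator, contributes 1/m³

Multiplying the contributions: [kg] · [1/m³]
Adding exponents of each base unit: kg: 1, m: -3
SI base units of density: kg/m³

Answer: kg/m³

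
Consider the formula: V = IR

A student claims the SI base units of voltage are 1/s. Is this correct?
Units of each symbol in V = IR:
  I (current): A
  R (resistance, in ohms): kg·m²/(s³·A²)

Multiplying the contributions: [A] · [kg·m²/(s³·A²)]
Adding exponents of each base unit: kg: 1, m: 2, s: -3, A: -1
SI base units of voltage: kg·m²/(s³·A)

The claimed units 1/s (exponents s: -1) do not match the derived units kg·m²/(s³·A) (exponents kg: 1, m: 2, s: -3, A: -1), so the claim is incorrect.

Answer: No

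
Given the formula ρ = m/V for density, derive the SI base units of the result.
Units of each symbol in ρ = m/V:
  m (mass): kg
  V (volume): m³  → in the denominator, contributes 1/m³

Multiplying the contributions: [kg] · [1/m³]
Adding exponents of each base unit: kg: 1, m: -3
SI base units of density: kg/m³

Answer: kg/m³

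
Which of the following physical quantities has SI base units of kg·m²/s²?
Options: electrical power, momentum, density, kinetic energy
Checking the SI base units of each option:
  electrical power (P = IV): kg·m²/s³  ✗
  momentum (p = mv): kg·m/s  ✗
  density (ρ = m/V): kg/m³  ✗
  kinetic energy (E = ½mv²): kg·m²/s²  ✓ matches

Only kinetic energy has units kg·m²/s².

Answer: kinetic energy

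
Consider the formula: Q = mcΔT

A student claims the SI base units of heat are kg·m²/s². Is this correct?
Units of each symbol in Q = mcΔT:
  m (mass): kg
  c (specific heat capacity, in J/(kg·K)): m²/(s²·K)
  ΔT (temperature change): K

Multiplying the contributions: [kg] · [m²/(s²·K)] · [K]
Adding exponents of each base unit: kg: 1, m: 2, s: -2
SI base units of heat: kg·m²/s²

The claimed units kg·m²/s² match the derived units, so the claim is correct.

Answer: Yes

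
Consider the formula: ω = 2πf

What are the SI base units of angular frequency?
Units of each symbol in ω = 2πf:
  f (frequency): 1/s
  The factor 2π is dimensionless.

Multiplying the contributions: [1/s]
Adding exponents of each base unit: s: -1
SI base units of angular frequency: 1/s

Answer: 1/s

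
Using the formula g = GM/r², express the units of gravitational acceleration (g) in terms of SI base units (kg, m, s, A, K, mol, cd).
Units of each symbol in g = GM/r²:
  G (gravitational constant): m³/(kg·s²)
  M (mass): kg
  r (distance): m  → to the power 2 in the denominator, contributes 1/m²

Multiplying the contributions: [m³/(kg·s²)] · [kg] · [1/m²]
Adding exponents of each base unit: m: 1, s: -2
SI base units of gravitational acceleration: m/s²

Answer: m/s²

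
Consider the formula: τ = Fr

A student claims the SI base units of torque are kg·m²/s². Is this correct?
Units of each symbol in τ = Fr:
  F (force): kg·m/s²
  r (lever arm): m

Multiplying the contributions: [kg·m/s²] · [m]
Adding exponents of each base unit: kg: 1, m: 2, s: -2
SI base units of torque: kg·m²/s²

The claimed units kg·m²/s² match the derived units, so the claim is correct.

Answer: Yes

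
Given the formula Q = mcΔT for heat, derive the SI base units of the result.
Units of each symbol in Q = mcΔT:
  m (mass): kg
  c (specific heat capacity, in J/(kg·K)): m²/(s²·K)
  ΔT (temperature change): K

Multiplying the contributions: [kg] · [m²/(s²·K)] · [K]
Adding exponents of each base unit: kg: 1, m: 2, s: -2
SI base units of heat: kg·m²/s²

Answer: kg·m²/s²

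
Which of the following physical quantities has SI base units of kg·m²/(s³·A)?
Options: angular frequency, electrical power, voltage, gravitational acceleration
Checking the SI base units of each option:
  angular frequency (ω = 2πf): 1/s  ✗
  electrical power (P = IV): kg·m²/s³  ✗
  voltage (V = IR): kg·m²/(s³·A)  ✓ matches
  gravitational acceleration (g = GM/r²): m/s²  ✗

Only voltage has units kg·m²/(s³·A).

Answer: voltage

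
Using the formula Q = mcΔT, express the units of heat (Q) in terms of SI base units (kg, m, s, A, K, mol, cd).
Units of each symbol in Q = mcΔT:
  m (mass): kg
  c (specific heat capacity, in J/(kg·K)): m²/(s²·K)
  ΔT (temperature change): K

Multiplying the contributions: [kg] · [m²/(s²·K)] · [K]
Adding exponents of each base unit: kg: 1, m: 2, s: -2
SI base units of heat: kg·m²/s²

Answer: kg·m²/s²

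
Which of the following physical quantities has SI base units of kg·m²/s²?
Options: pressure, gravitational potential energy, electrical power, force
Checking the SI base units of each option:
  pressure (P = F/A): kg/(m·s²)  ✗
  gravitational potential energy (U = -GMm/r): kg·m²/s²  ✓ matches
  electrical power (P = IV): kg·m²/s³  ✗
  force (F = ma): kg·m/s²  ✗

Only gravitational potential energy has units kg·m²/s².

Answer: gravitational potential energy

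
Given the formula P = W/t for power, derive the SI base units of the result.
Units of each symbol in P = W/t:
  W (work): kg·m²/s²
  t (time): s  → in the denominator, contributes 1/s

Multiplying the contributions: [kg·m²/s²] · [1/s]
Adding exponents of each base unit: kg: 1, m: 2, s: -3
SI base units of power: kg·m²/s³

Answer: kg·m²/s³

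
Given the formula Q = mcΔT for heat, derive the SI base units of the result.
Units of each symbol in Q = mcΔT:
  m (mass): kg
  c (specific heat capacity, in J/(kg·K)): m²/(s²·K)
  ΔT (temperature change): K

Multiplying the contributions: [kg] · [m²/(s²·K)] · [K]
Adding exponents of each base unit: kg: 1, m: 2, s: -2
SI base units of heat: kg·m²/s²

Answer: kg·m²/s²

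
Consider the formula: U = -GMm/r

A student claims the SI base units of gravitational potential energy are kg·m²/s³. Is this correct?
Units of each symbol in U = -GMm/r:
  G (gravitational constant): m³/(kg·s²)
  M (mass): kg
  m (mass): kg
  r (distance): m  → in the denominator, contributes 1/m
  The minus sign does not affect the units.

Multiplying the contributions: [m³/(kg·s²)] · [kg] · [kg] · [1/m]
Adding exponents of each base unit: kg: 1, m: 2, s: -2
SI base units of gravitational potential energy: kg·m²/s²

The claimed units kg·m²/s³ (exponents kg: 1, m: 2, s: -3) do not match the derived units kg·m²/s² (exponents kg: 1, m: 2, s: -2), so the claim is incorrect.

Answer: No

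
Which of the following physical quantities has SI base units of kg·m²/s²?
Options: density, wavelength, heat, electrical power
Checking the SI base units of each option:
  density (ρ = m/V): kg/m³  ✗
  wavelength (λ = v/f): m  ✗
  heat (Q = mcΔT): kg·m²/s²  ✓ matches
  electrical power (P = IV): kg·m²/s³  ✗

Only heat has units kg·m²/s².

Answer: heat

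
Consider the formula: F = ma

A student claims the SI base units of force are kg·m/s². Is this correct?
Units of each symbol in F = ma:
  m (mass): kg
  a (acceleration): m/s²

Multiplying the contributions: [kg] · [m/s²]
Adding exponents of each base unit: kg: 1, m: 1, s: -2
SI base units of force: kg·m/s²

The claimed units kg·m/s² match the derived units, so the claim is correct.

Answer: Yes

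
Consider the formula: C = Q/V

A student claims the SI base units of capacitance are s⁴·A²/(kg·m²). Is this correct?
Units of each symbol in C = Q/V:
  Q (charge, in coulombs): s·A
  V (voltage, in volts): kg·m²/(s³·A)  → in the denominator, contributes s³·A/(kg·m²)

Multiplying the contributions: [s·A] · [s³·A/(kg·m²)]
Adding exponents of each base unit: kg: -1, m: -2, s: 4, A: 2
SI base units of capacitance: s⁴·A²/(kg·m²)

The claimed units s⁴·A²/(kg·m²) match the derived units, so the claim is correct.

Answer: Yes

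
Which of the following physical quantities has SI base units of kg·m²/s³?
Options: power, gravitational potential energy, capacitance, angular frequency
Checking the SI base units of each option:
  power (P = W/t): kg·m²/s³  ✓ matches
  gravitational potential energy (U = -GMm/r): kg·m²/s²  ✗
  capacitance (C = Q/V): s⁴·A²/(kg·m²)  ✗
  angular frequency (ω = 2πf): 1/s  ✗

Only power has units kg·m²/s³.

Answer: power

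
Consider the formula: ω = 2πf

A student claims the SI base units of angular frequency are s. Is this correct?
Units of each symbol in ω = 2πf:
  f (frequency): 1/s
  The factor 2π is dimensionless.

Multiplying the contributions: [1/s]
Adding exponents of each base unit: s: -1
SI base units of angular frequency: 1/s

The claimed units s (exponents s: 1) do not match the derived units 1/s (exponents s: -1), so the claim is incorrect.

Answer: No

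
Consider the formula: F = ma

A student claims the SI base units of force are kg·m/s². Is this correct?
Units of each symbol in F = ma:
  m (mass): kg
  a (acceleration): m/s²

Multiplying the contributions: [kg] · [m/s²]
Adding exponents of each base unit: kg: 1, m: 1, s: -2
SI base units of force: kg·m/s²

The claimed units kg·m/s² match the derived units, so the claim is correct.

Answer: Yes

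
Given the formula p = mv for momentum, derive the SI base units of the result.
Units of each symbol in p = mv:
  m (mass): kg
  v (velocity): m/s

Multiplying the contributions: [kg] · [m/s]
Adding exponents of each base unit: kg: 1, m: 1, s: -1
SI base units of momentum: kg·m/s

Answer: kg·m/s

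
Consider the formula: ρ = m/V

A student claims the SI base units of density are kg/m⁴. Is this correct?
Units of each symbol in ρ = m/V:
  m (mass): kg
  V (volume): m³  → in the denominator, contributes 1/m³

Multiplying the contributions: [kg] · [1/m³]
Adding exponents of each base unit: kg: 1, m: -3
SI base units of density: kg/m³

The claimed units kg/m⁴ (exponents kg: 1, m: -4) do not match the derived units kg/m³ (exponents kg: 1, m: -3), so the claim is incorrect.

Answer: No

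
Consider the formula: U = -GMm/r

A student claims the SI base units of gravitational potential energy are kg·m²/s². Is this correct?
Units of each symbol in U = -GMm/r:
  G (gravitational constant): m³/(kg·s²)
  M (mass): kg
  m (mass): kg
  r (distance): m  → in the denominator, contributes 1/m
  The minus sign does not affect the units.

Multiplying the contributions: [m³/(kg·s²)] · [kg] · [kg] · [1/m]
Adding exponents of each base unit: kg: 1, m: 2, s: -2
SI base units of gravitational potential energy: kg·m²/s²

The claimed units kg·m²/s² match the derived units, so the claim is correct.

Answer: Yes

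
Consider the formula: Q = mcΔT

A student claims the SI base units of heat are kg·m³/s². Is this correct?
Units of each symbol in Q = mcΔT:
  m (mass): kg
  c (specific heat capacity, in J/(kg·K)): m²/(s²·K)
  ΔT (temperature change): K

Multiplying the contributions: [kg] · [m²/(s²·K)] · [K]
Adding exponents of each base unit: kg: 1, m: 2, s: -2
SI base units of heat: kg·m²/s²

The claimed units kg·m³/s² (exponents kg: 1, m: 3, s: -2) do not match the derived units kg·m²/s² (exponents kg: 1, m: 2, s: -2), so the claim is incorrect.

Answer: No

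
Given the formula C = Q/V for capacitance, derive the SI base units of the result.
Units of each symbol in C = Q/V:
  Q (charge, in coulombs): s·A
  V (voltage, in volts): kg·m²/(s³·A)  → in the denominator, contributes s³·A/(kg·m²)

Multiplying the contributions: [s·A] · [s³·A/(kg·m²)]
Adding exponents of each base unit: kg: -1, m: -2, s: 4, A: 2
SI base units of capacitance: s⁴·A²/(kg·m²)

Answer: s⁴·A²/(kg·m²)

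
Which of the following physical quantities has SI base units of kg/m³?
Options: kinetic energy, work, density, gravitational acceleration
Checking the SI base units of each option:
  kinetic energy (E = ½mv²): kg·m²/s²  ✗
  work (W = Fd): kg·m²/s²  ✗
  density (ρ = m/V): kg/m³  ✓ matches
  gravitational acceleration (g = GM/r²): m/s²  ✗

Only density has units kg/m³.

Answer: density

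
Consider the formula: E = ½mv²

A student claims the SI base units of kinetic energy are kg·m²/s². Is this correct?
Units of each symbol in E = ½mv²:
  m (mass): kg
  v (speed): m/s  → to the power 2, contributes m²/s²
  The factor ½ is dimensionless.

Multiplying the contributions: [kg] · [m²/s²]
Adding exponents of each base unit: kg: 1, m: 2, s: -2
SI base units of kinetic energy: kg·m²/s²

The claimed units kg·m²/s² match the derived units, so the claim is correct.

Answer: Yes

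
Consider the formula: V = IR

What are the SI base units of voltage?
Units of each symbol in V = IR:
  I (current): A
  R (resistance, in ohms): kg·m²/(s³·A²)

Multiplying the contributions: [A] · [kg·m²/(s³·A²)]
Adding exponents of each base unit: kg: 1, m: 2, s: -3, A: -1
SI base units of voltage: kg·m²/(s³·A)

Answer: kg·m²/(s³·A)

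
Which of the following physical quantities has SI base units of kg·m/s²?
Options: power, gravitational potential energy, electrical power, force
Checking the SI base units of each option:
  power (P = W/t): kg·m²/s³  ✗
  gravitational potential energy (U = -GMm/r): kg·m²/s²  ✗
  electrical power (P = IV): kg·m²/s³  ✗
  force (F = ma): kg·m/s²  ✓ matches

Only force has units kg·m/s².

Answer: force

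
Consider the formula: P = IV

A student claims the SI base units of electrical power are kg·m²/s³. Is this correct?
Units of each symbol in P = IV:
  I (current): A
  V (voltage, in volts): kg·m²/(s³·A)

Multiplying the contributions: [A] · [kg·m²/(s³·A)]
Adding exponents of each base unit: kg: 1, m: 2, s: -3
SI base units of electrical power: kg·m²/s³

The claimed units kg·m²/s³ match the derived units, so the claim is correct.

Answer: Yes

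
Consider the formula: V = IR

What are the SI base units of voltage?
Units of each symbol in V = IR:
  I (current): A
  R (resistance, in ohms): kg·m²/(s³·A²)

Multiplying the contributions: [A] · [kg·m²/(s³·A²)]
Adding exponents of each base unit: kg: 1, m: 2, s: -3, A: -1
SI base units of voltage: kg·m²/(s³·A)

Answer: kg·m²/(s³·A)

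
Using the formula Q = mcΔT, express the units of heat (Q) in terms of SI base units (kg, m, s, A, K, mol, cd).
Units of each symbol in Q = mcΔT:
  m (mass): kg
  c (specific heat capacity, in J/(kg·K)): m²/(s²·K)
  ΔT (temperature change): K

Multiplying the contributions: [kg] · [m²/(s²·K)] · [K]
Adding exponents of each base unit: kg: 1, m: 2, s: -2
SI base units of heat: kg·m²/s²

Answer: kg·m²/s²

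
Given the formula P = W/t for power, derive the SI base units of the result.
Units of each symbol in P = W/t:
  W (work): kg·m²/s²
  t (time): s  → in the denominator, contributes 1/s

Multiplying the contributions: [kg·m²/s²] · [1/s]
Adding exponents of each base unit: kg: 1, m: 2, s: -3
SI base units of power: kg·m²/s³

Answer: kg·m²/s³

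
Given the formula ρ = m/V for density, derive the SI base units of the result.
Units of each symbol in ρ = m/V:
  m (mass): kg
  V (volume): m³  → in the denominator, contributes 1/m³

Multiplying the contributions: [kg] · [1/m³]
Adding exponents of each base unit: kg: 1, m: -3
SI base units of density: kg/m³

Answer: kg/m³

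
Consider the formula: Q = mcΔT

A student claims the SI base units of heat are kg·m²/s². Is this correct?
Units of each symbol in Q = mcΔT:
  m (mass): kg
  c (specific heat capacity, in J/(kg·K)): m²/(s²·K)
  ΔT (temperature change): K

Multiplying the contributions: [kg] · [m²/(s²·K)] · [K]
Adding exponents of each base unit: kg: 1, m: 2, s: -2
SI base units of heat: kg·m²/s²

The claimed units kg·m²/s² match the derived units, so the claim is correct.

Answer: Yes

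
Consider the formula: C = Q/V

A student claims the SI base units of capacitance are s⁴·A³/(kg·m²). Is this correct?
Units of each symbol in C = Q/V:
  Q (charge, in coulombs): s·A
  V (voltage, in volts): kg·m²/(s³·A)  → in the denominator, contributes s³·A/(kg·m²)

Multiplying the contributions: [s·A] · [s³·A/(kg·m²)]
Adding exponents of each base unit: kg: -1, m: -2, s: 4, A: 2
SI base units of capacitance: s⁴·A²/(kg·m²)

The claimed units s⁴·A³/(kg·m²) (exponents kg: -1, m: -2, s: 4, A: 3) do not match the derived units s⁴·A²/(kg·m²) (exponents kg: -1, m: -2, s: 4, A: 2), so the claim is incorrect.

Answer: No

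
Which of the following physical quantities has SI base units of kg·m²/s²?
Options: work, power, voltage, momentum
Checking the SI base units of each option:
  work (W = Fd): kg·m²/s²  ✓ matches
  power (P = W/t): kg·m²/s³  ✗
  voltage (V = IR): kg·m²/(s³·A)  ✗
  momentum (p = mv): kg·m/s  ✗

Only work has units kg·m²/s².

Answer: work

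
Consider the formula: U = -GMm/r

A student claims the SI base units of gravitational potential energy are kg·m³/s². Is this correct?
Units of each symbol in U = -GMm/r:
  G (gravitational constant): m³/(kg·s²)
  M (mass): kg
  m (mass): kg
  r (distance): m  → in the denominator, contributes 1/m
  The minus sign does not affect the units.

Multiplying the contributions: [m³/(kg·s²)] · [kg] · [kg] · [1/m]
Adding exponents of each base unit: kg: 1, m: 2, s: -2
SI base units of gravitational potential energy: kg·m²/s²

The claimed units kg·m³/s² (exponents kg: 1, m: 3, s: -2) do not match the derived units kg·m²/s² (exponents kg: 1, m: 2, s: -2), so the claim is incorrect.

Answer: No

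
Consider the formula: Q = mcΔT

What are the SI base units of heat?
Units of each symbol in Q = mcΔT:
  m (mass): kg
  c (specific heat capacity, in J/(kg·K)): m²/(s²·K)
  ΔT (temperature change): K

Multiplying the contributions: [kg] · [m²/(s²·K)] · [K]
Adding exponents of each base unit: kg: 1, m: 2, s: -2
SI base units of heat: kg·m²/s²

Answer: kg·m²/s²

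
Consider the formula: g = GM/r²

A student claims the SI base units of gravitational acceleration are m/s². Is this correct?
Units of each symbol in g = GM/r²:
  G (gravitational constant): m³/(kg·s²)
  M (mass): kg
  r (distance): m  → to the power 2 in the denominator, contributes 1/m²

Multiplying the contributions: [m³/(kg·s²)] · [kg] · [1/m²]
Adding exponents of each base unit: m: 1, s: -2
SI base units of gravitational acceleration: m/s²

The claimed units m/s² match the derived units, so the claim is correct.

Answer: Yes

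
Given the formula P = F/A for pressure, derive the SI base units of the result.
Units of each symbol in P = F/A:
  F (force): kg·m/s²
  A (area): m²  → in the denominator, contributes 1/m²

Multiplying the contributions: [kg·m/s²] · [1/m²]
Adding exponents of each base unit: kg: 1, m: -1, s: -2
SI base units of pressure: kg/(m·s²)

Answer: kg/(m·s²)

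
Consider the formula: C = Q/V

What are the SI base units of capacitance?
Units of each symbol in C = Q/V:
  Q (charge, in coulombs): s·A
  V (voltage, in volts): kg·m²/(s³·A)  → in the denominator, contributes s³·A/(kg·m²)

Multiplying the contributions: [s·A] · [s³·A/(kg·m²)]
Adding exponents of each base unit: kg: -1, m: -2, s: 4, A: 2
SI base units of capacitance: s⁴·A²/(kg·m²)

Answer: s⁴·A²/(kg·m²)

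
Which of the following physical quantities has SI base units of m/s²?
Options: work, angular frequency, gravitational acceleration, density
Checking the SI base units of each option:
  work (W = Fd): kg·m²/s²  ✗
  angular frequency (ω = 2πf): 1/s  ✗
  gravitational acceleration (g = GM/r²): m/s²  ✓ matches
  density (ρ = m/V): kg/m³  ✗

Only gravitational acceleration has units m/s².

Answer: gravitational acceleration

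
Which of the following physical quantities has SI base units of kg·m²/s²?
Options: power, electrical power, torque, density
Checking the SI base units of each option:
  power (P = W/t): kg·m²/s³  ✗
  electrical power (P = IV): kg·m²/s³  ✗
  torque (τ = Fr): kg·m²/s²  ✓ matches
  density (ρ = m/V): kg/m³  ✗

Only torque has units kg·m²/s².

Answer: torque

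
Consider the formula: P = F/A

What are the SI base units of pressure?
Units of each symbol in P = F/A:
  F (force): kg·m/s²
  A (area): m²  → in the denominator, contributes 1/m²

Multiplying the contributions: [kg·m/s²] · [1/m²]
Adding exponents of each base unit: kg: 1, m: -1, s: -2
SI base units of pressure: kg/(m·s²)

Answer: kg/(m·s²)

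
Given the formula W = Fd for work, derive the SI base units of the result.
Units of each symbol in W = Fd:
  F (force): kg·m/s²
  d (displacement): m

Multiplying the contributions: [kg·m/s²] · [m]
Adding exponents of each base unit: kg: 1, m: 2, s: -2
SI base units of work: kg·m²/s²

Answer: kg·m²/s²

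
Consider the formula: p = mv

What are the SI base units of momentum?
Units of each symbol in p = mv:
  m (mass): kg
  v (velocity): m/s

Multiplying the contributions: [kg] · [m/s]
Adding exponents of each base unit: kg: 1, m: 1, s: -1
SI base units of momentum: kg·m/s

Answer: kg·m/s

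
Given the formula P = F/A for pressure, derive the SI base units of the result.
Units of each symbol in P = F/A:
  F (force): kg·m/s²
  A (area): m²  → in the denominator, contributes 1/m²

Multiplying the contributions: [kg·m/s²] · [1/m²]
Adding exponents of each base unit: kg: 1, m: -1, s: -2
SI base units of pressure: kg/(m·s²)

Answer: kg/(m·s²)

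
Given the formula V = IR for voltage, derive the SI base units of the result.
Units of each symbol in V = IR:
  I (current): A
  R (resistance, in ohms): kg·m²/(s³·A²)

Multiplying the contributions: [A] · [kg·m²/(s³·A²)]
Adding exponents of each base unit: kg: 1, m: 2, s: -3, A: -1
SI base units of voltage: kg·m²/(s³·A)

Answer: kg·m²/(s³·A)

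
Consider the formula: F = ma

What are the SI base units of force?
Units of each symbol in F = ma:
  m (mass): kg
  a (acceleration): m/s²

Multiplying the contributions: [kg] · [m/s²]
Adding exponents of each base unit: kg: 1, m: 1, s: -2
SI base units of force: kg·m/s²

Answer: kg·m/s²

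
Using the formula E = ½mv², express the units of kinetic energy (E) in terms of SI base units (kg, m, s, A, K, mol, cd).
Units of each symbol in E = ½mv²:
  m (mass): kg
  v (speed): m/s  → to the power 2, contributes m²/s²
  The factor ½ is dimensionless.

Multiplying the contributions: [kg] · [m²/s²]
Adding exponents of each base unit: kg: 1, m: 2, s: -2
SI base units of kinetic energy: kg·m²/s²

Answer: kg·m²/s²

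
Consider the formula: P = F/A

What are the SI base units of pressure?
Units of each symbol in P = F/A:
  F (force): kg·m/s²
  A (area): m²  → in the denominator, contributes 1/m²

Multiplying the contributions: [kg·m/s²] · [1/m²]
Adding exponents of each base unit: kg: 1, m: -1, s: -2
SI base units of pressure: kg/(m·s²)

Answer: kg/(m·s²)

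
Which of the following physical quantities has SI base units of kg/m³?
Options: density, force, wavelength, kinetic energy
Checking the SI base units of each option:
  density (ρ = m/V): kg/m³  ✓ matches
  force (F = ma): kg·m/s²  ✗
  wavelength (λ = v/f): m  ✗
  kinetic energy (E = ½mv²): kg·m²/s²  ✗

Only density has units kg/m³.

Answer: density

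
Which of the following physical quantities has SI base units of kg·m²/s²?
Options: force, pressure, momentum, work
Checking the SI base units of each option:
  force (F = ma): kg·m/s²  ✗
  pressure (P = F/A): kg/(m·s²)  ✗
  momentum (p = mv): kg·m/s  ✗
  work (W = Fd): kg·m²/s²  ✓ matches

Only work has units kg·m²/s².

Answer: work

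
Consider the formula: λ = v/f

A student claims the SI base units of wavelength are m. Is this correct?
Units of each symbol in λ = v/f:
  v (wave speed): m/s
  f (frequency): 1/s  → in the denominator, contributes s

Multiplying the contributions: [m/s] · [s]
Adding exponents of each base unit: m: 1
SI base units of wavelength: m

The claimed units m match the derived units, so the claim is correct.

Answer: Yes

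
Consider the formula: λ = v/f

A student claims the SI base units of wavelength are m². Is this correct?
Units of each symbol in λ = v/f:
  v (wave speed): m/s
  f (frequency): 1/s  → in the denominator, contributes s

Multiplying the contributions: [m/s] · [s]
Adding exponents of each base unit: m: 1
SI base units of wavelength: m

The claimed units m² (exponents m: 2) do not match the derived units m (exponents m: 1), so the claim is incorrect.

Answer: No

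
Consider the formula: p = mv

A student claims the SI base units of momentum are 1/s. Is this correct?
Units of each symbol in p = mv:
  m (mass): kg
  v (velocity): m/s

Multiplying the contributions: [kg] · [m/s]
Adding exponents of each base unit: kg: 1, m: 1, s: -1
SI base units of momentum: kg·m/s

The claimed units 1/s (exponents s: -1) do not match the derived units kg·m/s (exponents kg: 1, m: 1, s: -1), so the claim is incorrect.

Answer: No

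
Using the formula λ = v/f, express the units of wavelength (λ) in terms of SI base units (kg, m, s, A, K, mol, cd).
Units of each symbol in λ = v/f:
  v (wave speed): m/s
  f (frequency): 1/s  → in the denominator, contributes s

Multiplying the contributions: [m/s] · [s]
Adding exponents of each base unit: m: 1
SI base units of wavelength: m

Answer: m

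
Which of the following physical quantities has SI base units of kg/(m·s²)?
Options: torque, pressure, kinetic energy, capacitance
Checking the SI base units of each option:
  torque (τ = Fr): kg·m²/s²  ✗
  pressure (P = F/A): kg/(m·s²)  ✓ matches
  kinetic energy (E = ½mv²): kg·m²/s²  ✗
  capacitance (C = Q/V): s⁴·A²/(kg·m²)  ✗

Only pressure has units kg/(m·s²).

Answer: pressure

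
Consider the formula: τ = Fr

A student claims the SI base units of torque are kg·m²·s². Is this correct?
Units of each symbol in τ = Fr:
  F (force): kg·m/s²
  r (lever arm): m

Multiplying the contributions: [kg·m/s²] · [m]
Adding exponents of each base unit: kg: 1, m: 2, s: -2
SI base units of torque: kg·m²/s²

The claimed units kg·m²·s² (exponents kg: 1, m: 2, s: 2) do not match the derived units kg·m²/s² (exponents kg: 1, m: 2, s: -2), so the claim is incorrect.

Answer: No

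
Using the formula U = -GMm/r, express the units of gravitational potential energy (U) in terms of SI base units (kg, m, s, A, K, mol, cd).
Units of each symbol in U = -GMm/r:
  G (gravitational constant): m³/(kg·s²)
  M (mass): kg
  m (mass): kg
  r (distance): m  → in the denominator, contributes 1/m
  The minus sign does not affect the units.

Multiplying the contributions: [m³/(kg·s²)] · [kg] · [kg] · [1/m]
Adding exponents of each base unit: kg: 1, m: 2, s: -2
SI base units of gravitational potential energy: kg·m²/s²

Answer: kg·m²/s²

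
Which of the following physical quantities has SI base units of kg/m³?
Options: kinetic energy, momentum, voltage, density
Checking the SI base units of each option:
  kinetic energy (E = ½mv²): kg·m²/s²  ✗
  momentum (p = mv): kg·m/s  ✗
  voltage (V = IR): kg·m²/(s³·A)  ✗
  density (ρ = m/V): kg/m³  ✓ matches

Only density has units kg/m³.

Answer: density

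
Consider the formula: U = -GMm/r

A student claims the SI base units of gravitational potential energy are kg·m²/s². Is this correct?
Units of each symbol in U = -GMm/r:
  G (gravitational constant): m³/(kg·s²)
  M (mass): kg
  m (mass): kg
  r (distance): m  → in the denominator, contributes 1/m
  The minus sign does not affect the units.

Multiplying the contributions: [m³/(kg·s²)] · [kg] · [kg] · [1/m]
Adding exponents of each base unit: kg: 1, m: 2, s: -2
SI base units of gravitational potential energy: kg·m²/s²

The claimed units kg·m²/s² match the derived units, so the claim is correct.

Answer: Yes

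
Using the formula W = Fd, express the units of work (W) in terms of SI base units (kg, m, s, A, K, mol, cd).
Units of each symbol in W = Fd:
  F (force): kg·m/s²
  d (displacement): m

Multiplying the contributions: [kg·m/s²] · [m]
Adding exponents of each base unit: kg: 1, m: 2, s: -2
SI base units of work: kg·m²/s²

Answer: kg·m²/s²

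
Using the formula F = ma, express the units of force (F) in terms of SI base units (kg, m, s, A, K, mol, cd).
Units of each symbol in F = ma:
  m (mass): kg
  a (acceleration): m/s²

Multiplying the contributions: [kg] · [m/s²]
Adding exponents of each base unit: kg: 1, m: 1, s: -2
SI base units of force: kg·m/s²

Answer: kg·m/s²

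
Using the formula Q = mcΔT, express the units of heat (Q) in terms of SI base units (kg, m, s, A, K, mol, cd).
Units of each symbol in Q = mcΔT:
  m (mass): kg
  c (specific heat capacity, in J/(kg·K)): m²/(s²·K)
  ΔT (temperature change): K

Multiplying the contributions: [kg] · [m²/(s²·K)] · [K]
Adding exponents of each base unit: kg: 1, m: 2, s: -2
SI base units of heat: kg·m²/s²

Answer: kg·m²/s²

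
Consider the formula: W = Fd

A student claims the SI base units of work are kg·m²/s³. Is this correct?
Units of each symbol in W = Fd:
  F (force): kg·m/s²
  d (displacement): m

Multiplying the contributions: [kg·m/s²] · [m]
Adding exponents of each base unit: kg: 1, m: 2, s: -2
SI base units of work: kg·m²/s²

The claimed units kg·m²/s³ (exponents kg: 1, m: 2, s: -3) do not match the derived units kg·m²/s² (exponents kg: 1, m: 2, s: -2), so the claim is incorrect.

Answer: No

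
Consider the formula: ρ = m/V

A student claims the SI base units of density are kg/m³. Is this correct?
Units of each symbol in ρ = m/V:
  m (mass): kg
  V (volume): m³  → in the denominator, contributes 1/m³

Multiplying the contributions: [kg] · [1/m³]
Adding exponents of each base unit: kg: 1, m: -3
SI base units of density: kg/m³

The claimed units kg/m³ match the derived units, so the claim is correct.

Answer: Yes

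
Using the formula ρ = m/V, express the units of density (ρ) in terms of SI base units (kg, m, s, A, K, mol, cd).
Units of each symbol in ρ = m/V:
  m (mass): kg
  V (volume): m³  → in the denominator, contributes 1/m³

Multiplying the contributions: [kg] · [1/m³]
Adding exponents of each base unit: kg: 1, m: -3
SI base units of density: kg/m³

Answer: kg/m³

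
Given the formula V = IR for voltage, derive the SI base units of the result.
Units of each symbol in V = IR:
  I (current): A
  R (resistance, in ohms): kg·m²/(s³·A²)

Multiplying the contributions: [A] · [kg·m²/(s³·A²)]
Adding exponents of each base unit: kg: 1, m: 2, s: -3, A: -1
SI base units of voltage: kg·m²/(s³·A)

Answer: kg·m²/(s³·A)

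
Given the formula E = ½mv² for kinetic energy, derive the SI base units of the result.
Units of each symbol in E = ½mv²:
  m (mass): kg
  v (speed): m/s  → to the power 2, contributes m²/s²
  The factor ½ is dimensionless.

Multiplying the contributions: [kg] · [m²/s²]
Adding exponents of each base unit: kg: 1, m: 2, s: -2
SI base units of kinetic energy: kg·m²/s²

Answer: kg·m²/s²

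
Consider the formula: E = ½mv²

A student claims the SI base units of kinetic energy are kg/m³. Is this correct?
Units of each symbol in E = ½mv²:
  m (mass): kg
  v (speed): m/s  → to the power 2, contributes m²/s²
  The factor ½ is dimensionless.

Multiplying the contributions: [kg] · [m²/s²]
Adding exponents of each base unit: kg: 1, m: 2, s: -2
SI base units of kinetic energy: kg·m²/s²

The claimed units kg/m³ (exponents kg: 1, m: -3) do not match the derived units kg·m²/s² (exponents kg: 1, m: 2, s: -2), so the claim is incorrect.

Answer: No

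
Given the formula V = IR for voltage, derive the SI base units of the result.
Units of each symbol in V = IR:
  I (current): A
  R (resistance, in ohms): kg·m²/(s³·A²)

Multiplying the contributions: [A] · [kg·m²/(s³·A²)]
Adding exponents of each base unit: kg: 1, m: 2, s: -3, A: -1
SI base units of voltage: kg·m²/(s³·A)

Answer: kg·m²/(s³·A)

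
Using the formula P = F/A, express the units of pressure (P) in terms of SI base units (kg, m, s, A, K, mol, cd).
Units of each symbol in P = F/A:
  F (force): kg·m/s²
  A (area): m²  → in the denominator, contributes 1/m²

Multiplying the contributions: [kg·m/s²] · [1/m²]
Adding exponents of each base unit: kg: 1, m: -1, s: -2
SI base units of pressure: kg/(m·s²)

Answer: kg/(m·s²)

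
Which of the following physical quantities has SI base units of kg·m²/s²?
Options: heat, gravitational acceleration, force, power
Checking the SI base units of each option:
  heat (Q = mcΔT): kg·m²/s²  ✓ matches
  gravitational acceleration (g = GM/r²): m/s²  ✗
  force (F = ma): kg·m/s²  ✗
  power (P = W/t): kg·m²/s³  ✗

Only heat has units kg·m²/s².

Answer: heat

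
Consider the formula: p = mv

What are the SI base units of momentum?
Units of each symbol in p = mv:
  m (mass): kg
  v (velocity): m/s

Multiplying the contributions: [kg] · [m/s]
Adding exponents of each base unit: kg: 1, m: 1, s: -1
SI base units of momentum: kg·m/s

Answer: kg·m/s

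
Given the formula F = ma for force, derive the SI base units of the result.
Units of each symbol in F = ma:
  m (mass): kg
  a (acceleration): m/s²

Multiplying the contributions: [kg] · [m/s²]
Adding exponents of each base unit: kg: 1, m: 1, s: -2
SI base units of force: kg·m/s²

Answer: kg·m/s²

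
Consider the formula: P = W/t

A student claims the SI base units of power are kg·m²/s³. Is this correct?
Units of each symbol in P = W/t:
  W (work): kg·m²/s²
  t (time): s  → in the denominator, contributes 1/s

Multiplying the contributions: [kg·m²/s²] · [1/s]
Adding exponents of each base unit: kg: 1, m: 2, s: -3
SI base units of power: kg·m²/s³

The claimed units kg·m²/s³ match the derived units, so the claim is correct.

Answer: Yes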